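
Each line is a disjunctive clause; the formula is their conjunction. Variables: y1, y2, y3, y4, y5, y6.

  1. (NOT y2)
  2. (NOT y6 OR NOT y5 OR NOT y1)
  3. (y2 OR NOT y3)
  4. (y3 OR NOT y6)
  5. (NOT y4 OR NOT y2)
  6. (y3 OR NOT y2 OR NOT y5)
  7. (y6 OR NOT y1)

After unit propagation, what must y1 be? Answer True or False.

False

(NOT y2) stands alone — y2 = False.
In (y2 OR NOT y3), y2 is now false; NOT y3 must hold, so y3 = False.
(y3 OR NOT y6): since y3 = False, the clause reduces to (NOT y6). y6 = False.
From (NOT y1 OR y6) and y6 = False: y1 = False.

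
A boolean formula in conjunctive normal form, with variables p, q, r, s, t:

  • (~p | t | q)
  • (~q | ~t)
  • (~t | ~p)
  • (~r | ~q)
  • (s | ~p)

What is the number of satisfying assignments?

Split on p, then q.
  p=T, q=T: remaining (r,s,t) ∈ {(F,T,F)} — 1.
  p=T, q=F: a clause becomes empty — 0.
  p=F, q=T: remaining (r,s,t) ∈ {(F,F,F); (F,T,F)} — 2.
  p=F, q=F: r, s, t free → 2^3 = 8.
Total: 1 + 0 + 2 + 8 = 11.

11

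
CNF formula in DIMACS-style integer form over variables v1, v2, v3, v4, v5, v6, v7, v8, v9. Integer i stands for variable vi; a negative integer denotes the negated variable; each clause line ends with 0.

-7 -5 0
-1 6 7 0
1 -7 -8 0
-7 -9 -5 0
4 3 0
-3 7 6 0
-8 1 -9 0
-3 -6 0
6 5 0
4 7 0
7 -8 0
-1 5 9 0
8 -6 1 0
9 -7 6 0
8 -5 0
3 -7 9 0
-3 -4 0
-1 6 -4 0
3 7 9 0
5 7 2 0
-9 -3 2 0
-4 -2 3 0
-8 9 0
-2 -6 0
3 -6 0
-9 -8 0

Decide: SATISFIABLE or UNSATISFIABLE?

v7 = True:
  propagation gives v5=False, v6=True, v3=False; an empty clause results — contradiction.
v7 = False:
  propagation gives v4=True, v8=False, v5=False, v6=True; an empty clause results — contradiction.
Every branch closes, so no satisfying assignment exists.

UNSATISFIABLE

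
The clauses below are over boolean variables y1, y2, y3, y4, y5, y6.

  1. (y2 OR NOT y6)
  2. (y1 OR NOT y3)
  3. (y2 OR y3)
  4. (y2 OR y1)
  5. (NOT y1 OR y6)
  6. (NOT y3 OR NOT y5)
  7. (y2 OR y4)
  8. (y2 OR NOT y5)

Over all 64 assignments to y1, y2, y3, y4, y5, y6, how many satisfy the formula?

14

Case analysis on y2 and y1:
  y2=T, y1=T: y4 free; 3 ways for (y3,y5,y6) × 2^1 = 6.
  y2=T, y1=F: forces y3=F; y4, y5, y6 free → 2^3 = 8.
  y2=F, y1=T: a clause becomes empty — 0.
  y2=F, y1=F: a clause becomes empty — 0.
Total: 6 + 8 + 0 + 0 = 14.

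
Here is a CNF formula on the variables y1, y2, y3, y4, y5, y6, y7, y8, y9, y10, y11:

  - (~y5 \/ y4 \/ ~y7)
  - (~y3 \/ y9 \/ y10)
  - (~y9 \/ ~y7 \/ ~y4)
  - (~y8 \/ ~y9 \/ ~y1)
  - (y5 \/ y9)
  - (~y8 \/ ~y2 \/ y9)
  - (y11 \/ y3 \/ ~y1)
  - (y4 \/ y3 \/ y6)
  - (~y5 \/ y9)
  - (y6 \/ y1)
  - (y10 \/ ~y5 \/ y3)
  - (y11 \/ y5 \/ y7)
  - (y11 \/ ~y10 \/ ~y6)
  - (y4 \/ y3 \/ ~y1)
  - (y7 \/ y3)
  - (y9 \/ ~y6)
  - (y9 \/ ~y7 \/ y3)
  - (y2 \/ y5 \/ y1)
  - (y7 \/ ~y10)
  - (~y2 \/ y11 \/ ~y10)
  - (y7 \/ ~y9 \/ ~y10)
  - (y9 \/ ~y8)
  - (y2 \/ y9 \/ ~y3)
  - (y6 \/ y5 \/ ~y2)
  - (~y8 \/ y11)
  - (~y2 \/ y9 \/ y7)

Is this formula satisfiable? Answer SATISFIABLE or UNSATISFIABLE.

y8 occurs only negated in the remaining clauses — set y8 = False.
Try y1 = False.
  then y6 is forced to True.
  then y9 is forced to True.
For the remaining variables, y2 = True, y3 = True, y4 = False, y5 = False, y7 = True, y10 = False, y11 = False works.
So y1=F, y2=T, y3=T, y4=F, y5=F, y6=T, y7=T, y8=F, y9=T, y10=F, y11=F is a satisfying assignment.

SATISFIABLE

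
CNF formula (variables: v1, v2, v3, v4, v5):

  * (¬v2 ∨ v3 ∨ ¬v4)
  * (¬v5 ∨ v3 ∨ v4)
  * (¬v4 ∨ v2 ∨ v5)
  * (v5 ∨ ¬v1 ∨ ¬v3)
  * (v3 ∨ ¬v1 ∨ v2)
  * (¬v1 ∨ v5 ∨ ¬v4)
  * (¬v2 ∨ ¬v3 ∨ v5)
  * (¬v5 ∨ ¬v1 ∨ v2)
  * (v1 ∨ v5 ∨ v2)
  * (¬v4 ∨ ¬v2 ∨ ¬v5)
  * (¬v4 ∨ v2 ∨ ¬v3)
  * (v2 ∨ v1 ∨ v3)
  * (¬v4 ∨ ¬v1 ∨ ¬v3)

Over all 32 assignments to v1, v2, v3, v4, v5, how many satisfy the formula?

5

Satisfying assignments:
  v1=F v2=F v3=T v4=F v5=T
  v1=F v2=T v3=F v4=F v5=F
  v1=F v2=T v3=T v4=F v5=T
  v1=T v2=T v3=F v4=F v5=F
  v1=T v2=T v3=T v4=F v5=T
That's 5 in total.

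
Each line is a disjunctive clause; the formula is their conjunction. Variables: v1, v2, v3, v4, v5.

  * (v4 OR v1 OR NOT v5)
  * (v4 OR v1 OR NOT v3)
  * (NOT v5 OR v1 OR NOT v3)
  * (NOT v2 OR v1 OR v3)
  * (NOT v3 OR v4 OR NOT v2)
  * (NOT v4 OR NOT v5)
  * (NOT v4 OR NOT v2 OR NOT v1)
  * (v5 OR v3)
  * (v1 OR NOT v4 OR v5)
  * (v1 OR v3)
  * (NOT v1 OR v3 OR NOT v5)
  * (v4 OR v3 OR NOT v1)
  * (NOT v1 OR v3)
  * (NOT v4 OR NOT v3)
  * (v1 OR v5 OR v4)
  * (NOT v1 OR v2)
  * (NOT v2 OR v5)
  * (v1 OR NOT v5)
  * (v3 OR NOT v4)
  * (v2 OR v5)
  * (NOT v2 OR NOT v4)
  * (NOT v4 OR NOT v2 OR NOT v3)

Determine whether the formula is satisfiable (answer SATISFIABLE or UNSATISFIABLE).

UNSATISFIABLE

v1 = True:
  propagation gives v3=True, v4=False, v2=False; an empty clause results — contradiction.
v1 = False:
  propagation gives v3=True, v4=True; an empty clause results — contradiction.
Every branch closes, so no satisfying assignment exists.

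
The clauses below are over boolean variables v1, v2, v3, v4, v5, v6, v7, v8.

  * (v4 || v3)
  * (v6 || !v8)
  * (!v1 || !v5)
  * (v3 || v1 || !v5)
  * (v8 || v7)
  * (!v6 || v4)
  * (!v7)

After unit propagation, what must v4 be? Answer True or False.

Unit clause (!v7) sets v7 = False.
From (v8 || v7) and v7 = False: v8 = True.
From (v6 || !v8) and v8 = True: v6 = True.
In (!v6 || v4), !v6 is now false; v4 must hold, so v4 = True.

True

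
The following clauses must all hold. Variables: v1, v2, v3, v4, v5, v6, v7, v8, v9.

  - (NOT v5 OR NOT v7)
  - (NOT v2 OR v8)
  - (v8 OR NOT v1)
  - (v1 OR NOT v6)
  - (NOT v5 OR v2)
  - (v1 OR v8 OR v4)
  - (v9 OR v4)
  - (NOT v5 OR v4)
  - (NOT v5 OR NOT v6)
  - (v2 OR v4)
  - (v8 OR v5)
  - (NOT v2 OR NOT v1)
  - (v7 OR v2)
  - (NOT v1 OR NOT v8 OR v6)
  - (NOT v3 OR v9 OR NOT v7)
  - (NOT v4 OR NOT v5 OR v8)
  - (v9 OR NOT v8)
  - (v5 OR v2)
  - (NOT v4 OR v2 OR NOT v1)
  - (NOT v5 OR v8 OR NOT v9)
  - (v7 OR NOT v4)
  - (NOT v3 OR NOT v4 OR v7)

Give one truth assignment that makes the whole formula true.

Branch on v1: take v1 = False.
  then v6 is forced to False.
Set v2 = True and propagate.
  then v8 is forced to True.
  then v9 is forced to True.
Branch on v3: take v3 = True.
The remaining clauses are satisfied by v4 = False, v5 = False, v7 = False.
Every clause has at least one true literal under this assignment.

v1=False, v2=True, v3=True, v4=False, v5=False, v6=False, v7=False, v8=True, v9=True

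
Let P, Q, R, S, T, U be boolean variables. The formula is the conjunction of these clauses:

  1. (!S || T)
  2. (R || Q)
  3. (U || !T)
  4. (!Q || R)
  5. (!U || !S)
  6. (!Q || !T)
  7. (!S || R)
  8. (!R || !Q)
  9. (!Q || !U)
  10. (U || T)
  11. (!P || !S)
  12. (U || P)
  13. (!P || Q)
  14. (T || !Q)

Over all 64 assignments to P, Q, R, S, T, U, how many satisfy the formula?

2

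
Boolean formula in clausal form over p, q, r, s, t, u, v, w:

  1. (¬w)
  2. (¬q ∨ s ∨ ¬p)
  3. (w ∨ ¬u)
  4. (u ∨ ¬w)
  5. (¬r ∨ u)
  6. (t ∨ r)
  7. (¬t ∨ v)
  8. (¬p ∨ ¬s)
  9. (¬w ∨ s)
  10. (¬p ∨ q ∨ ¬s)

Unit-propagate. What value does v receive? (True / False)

True

(¬w) is a unit clause: w = False.
(¬u ∨ w): since w = False, the clause reduces to (¬u). u = False.
(u ∨ ¬r) with u = False leaves only ¬r, so r = False.
From (r ∨ t) and r = False: t = True.
In (¬t ∨ v), ¬t is now false; v must hold, so v = True.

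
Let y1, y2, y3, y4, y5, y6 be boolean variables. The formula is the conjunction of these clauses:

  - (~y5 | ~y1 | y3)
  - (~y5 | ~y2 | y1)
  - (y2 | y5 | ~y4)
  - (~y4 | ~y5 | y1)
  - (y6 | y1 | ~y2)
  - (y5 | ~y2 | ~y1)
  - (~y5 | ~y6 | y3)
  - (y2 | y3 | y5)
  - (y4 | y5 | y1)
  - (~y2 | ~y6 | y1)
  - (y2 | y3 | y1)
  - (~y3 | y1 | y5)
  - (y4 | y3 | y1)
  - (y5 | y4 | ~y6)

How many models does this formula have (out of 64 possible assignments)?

11

Split on y1, then y5.
  y1=T, y5=T: forces y3=T; y2, y4, y6 free → 2^3 = 8.
  y1=T, y5=F: remaining (y2,y3,y4,y6) ∈ {(F,T,F,F)} — 1.
  y1=F, y5=T: remaining (y2,y3,y4,y6) ∈ {(F,T,F,F); (F,T,F,T)} — 2.
  y1=F, y5=F: a clause becomes empty — 0.
Total: 8 + 1 + 2 + 0 = 11.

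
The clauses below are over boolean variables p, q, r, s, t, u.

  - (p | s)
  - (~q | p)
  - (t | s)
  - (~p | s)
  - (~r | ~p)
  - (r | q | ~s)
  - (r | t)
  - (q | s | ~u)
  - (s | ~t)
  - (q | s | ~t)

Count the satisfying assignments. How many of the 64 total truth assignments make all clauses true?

Satisfying assignments:
  p=F q=F r=T s=T t=F u=F
  p=F q=F r=T s=T t=F u=T
  p=F q=F r=T s=T t=T u=F
  p=F q=F r=T s=T t=T u=T
  p=T q=T r=F s=T t=T u=F
  p=T q=T r=F s=T t=T u=T
Count: 6.

6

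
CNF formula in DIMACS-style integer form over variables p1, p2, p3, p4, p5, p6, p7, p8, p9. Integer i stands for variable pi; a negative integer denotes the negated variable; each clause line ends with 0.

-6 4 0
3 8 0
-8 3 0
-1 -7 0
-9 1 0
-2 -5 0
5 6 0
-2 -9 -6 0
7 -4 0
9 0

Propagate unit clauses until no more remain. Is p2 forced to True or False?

(p9) is a unit clause: p9 = True.
(!p9 || p1): since p9 = True, the clause reduces to (p1). p1 = True.
(!p1 || !p7) with p1 = True leaves only !p7, so p7 = False.
(p7 || !p4): since p7 = False, the clause reduces to (!p4). p4 = False.
(!p6 || p4): since p4 = False, the clause reduces to (!p6). p6 = False.
In (p5 || p6), p6 is now false; p5 must hold, so p5 = True.
In (!p5 || !p2), !p5 is now false; !p2 must hold, so p2 = False.

False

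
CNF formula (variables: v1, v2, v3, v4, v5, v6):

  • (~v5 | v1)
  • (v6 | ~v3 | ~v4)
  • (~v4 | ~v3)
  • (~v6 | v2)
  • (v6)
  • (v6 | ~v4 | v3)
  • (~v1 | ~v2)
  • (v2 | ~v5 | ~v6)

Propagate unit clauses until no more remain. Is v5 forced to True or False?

Unit clause (v6) sets v6 = True.
In (~v6 | v2), ~v6 is now false; v2 must hold, so v2 = True.
In (~v2 | ~v1), ~v2 is now false; ~v1 must hold, so v1 = False.
(~v5 | v1): since v1 = False, the clause reduces to (~v5). v5 = False.

False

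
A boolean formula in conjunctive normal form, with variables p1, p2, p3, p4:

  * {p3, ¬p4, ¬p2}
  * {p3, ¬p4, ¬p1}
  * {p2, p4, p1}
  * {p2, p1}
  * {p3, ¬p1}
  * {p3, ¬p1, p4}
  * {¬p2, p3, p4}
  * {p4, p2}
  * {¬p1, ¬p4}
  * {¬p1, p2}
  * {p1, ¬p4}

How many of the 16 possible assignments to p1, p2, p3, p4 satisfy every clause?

Satisfying assignments:
  p1=0 p2=1 p3=1 p4=0
  p1=1 p2=1 p3=1 p4=0
Count: 2.

2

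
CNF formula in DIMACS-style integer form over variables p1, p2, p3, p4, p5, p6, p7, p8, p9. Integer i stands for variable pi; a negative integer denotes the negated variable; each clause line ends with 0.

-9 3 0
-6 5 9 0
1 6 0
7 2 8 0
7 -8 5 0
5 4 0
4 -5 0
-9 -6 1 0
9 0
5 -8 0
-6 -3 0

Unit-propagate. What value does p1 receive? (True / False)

True

(p9) is a unit clause: p9 = True.
In (¬p9 ∨ p3), ¬p9 is now false; p3 must hold, so p3 = True.
(¬p6 ∨ ¬p3) with p3 = True leaves only ¬p6, so p6 = False.
In (p1 ∨ p6), p6 is now false; p1 must hold, so p1 = True.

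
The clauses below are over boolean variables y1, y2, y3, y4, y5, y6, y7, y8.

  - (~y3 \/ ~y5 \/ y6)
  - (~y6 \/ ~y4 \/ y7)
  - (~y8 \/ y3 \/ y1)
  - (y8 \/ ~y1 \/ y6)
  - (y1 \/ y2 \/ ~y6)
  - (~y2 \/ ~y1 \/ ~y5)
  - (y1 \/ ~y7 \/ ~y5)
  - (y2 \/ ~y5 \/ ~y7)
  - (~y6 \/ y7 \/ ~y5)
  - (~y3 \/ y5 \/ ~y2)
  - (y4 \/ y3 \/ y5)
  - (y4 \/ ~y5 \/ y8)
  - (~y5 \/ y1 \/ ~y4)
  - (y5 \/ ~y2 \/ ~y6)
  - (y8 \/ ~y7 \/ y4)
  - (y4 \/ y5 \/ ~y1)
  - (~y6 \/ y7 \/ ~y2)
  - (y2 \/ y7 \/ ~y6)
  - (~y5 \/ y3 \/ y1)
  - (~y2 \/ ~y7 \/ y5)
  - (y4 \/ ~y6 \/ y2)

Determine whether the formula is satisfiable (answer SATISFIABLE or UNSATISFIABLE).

SATISFIABLE

Set y1 = True and propagate.
Branch on y2: take y2 = False.
The remaining clauses are satisfied by y3 = True, y4 = True, y5 = False, y6 = False, y7 = True, y8 = True.
So y1 = 1  y2 = 0  y3 = 1  y4 = 1  y5 = 0  y6 = 0  y7 = 1  y8 = 1 is a satisfying assignment.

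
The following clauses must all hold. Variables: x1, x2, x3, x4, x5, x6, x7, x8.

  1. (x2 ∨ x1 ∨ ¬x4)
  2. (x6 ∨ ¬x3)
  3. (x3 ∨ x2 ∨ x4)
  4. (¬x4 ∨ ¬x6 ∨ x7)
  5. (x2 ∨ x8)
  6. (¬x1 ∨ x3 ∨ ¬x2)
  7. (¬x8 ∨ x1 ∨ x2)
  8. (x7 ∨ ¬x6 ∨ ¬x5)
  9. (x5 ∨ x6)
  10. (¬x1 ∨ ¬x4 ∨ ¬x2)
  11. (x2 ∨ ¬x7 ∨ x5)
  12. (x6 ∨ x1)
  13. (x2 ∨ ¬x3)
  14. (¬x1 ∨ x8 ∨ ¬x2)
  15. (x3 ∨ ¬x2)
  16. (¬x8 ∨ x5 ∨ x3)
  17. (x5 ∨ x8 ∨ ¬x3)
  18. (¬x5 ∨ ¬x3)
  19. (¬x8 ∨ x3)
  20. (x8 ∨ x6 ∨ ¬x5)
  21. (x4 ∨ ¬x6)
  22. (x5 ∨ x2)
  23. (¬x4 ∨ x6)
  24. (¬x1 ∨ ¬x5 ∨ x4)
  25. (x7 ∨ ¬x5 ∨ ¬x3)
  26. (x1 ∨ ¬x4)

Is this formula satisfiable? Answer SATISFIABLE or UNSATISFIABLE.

UNSATISFIABLE

x2 = True:
  propagation gives x3=True, x6=True, x5=False, x8=True; an empty clause results — contradiction.
x2 = False:
  propagation gives x8=True, x1=True, x3=False; an empty clause results — contradiction.
Every branch closes, so no satisfying assignment exists.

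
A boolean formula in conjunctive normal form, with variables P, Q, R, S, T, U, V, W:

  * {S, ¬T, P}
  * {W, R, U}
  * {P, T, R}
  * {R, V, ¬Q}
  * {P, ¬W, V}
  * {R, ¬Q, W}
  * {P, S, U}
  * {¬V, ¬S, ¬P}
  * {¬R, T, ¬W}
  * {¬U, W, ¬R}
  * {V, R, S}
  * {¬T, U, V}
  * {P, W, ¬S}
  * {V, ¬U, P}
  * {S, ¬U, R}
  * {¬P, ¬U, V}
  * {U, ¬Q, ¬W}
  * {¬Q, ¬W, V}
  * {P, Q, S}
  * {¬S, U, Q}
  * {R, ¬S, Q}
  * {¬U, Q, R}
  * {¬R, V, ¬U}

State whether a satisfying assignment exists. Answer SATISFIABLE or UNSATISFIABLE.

Branch on P: take P = False.
The remaining clauses are satisfied by Q = True, R = False, S = True, T = True, U = True, V = True, W = True.
So P=False, Q=True, R=False, S=True, T=True, U=True, V=True, W=True is a satisfying assignment.

SATISFIABLE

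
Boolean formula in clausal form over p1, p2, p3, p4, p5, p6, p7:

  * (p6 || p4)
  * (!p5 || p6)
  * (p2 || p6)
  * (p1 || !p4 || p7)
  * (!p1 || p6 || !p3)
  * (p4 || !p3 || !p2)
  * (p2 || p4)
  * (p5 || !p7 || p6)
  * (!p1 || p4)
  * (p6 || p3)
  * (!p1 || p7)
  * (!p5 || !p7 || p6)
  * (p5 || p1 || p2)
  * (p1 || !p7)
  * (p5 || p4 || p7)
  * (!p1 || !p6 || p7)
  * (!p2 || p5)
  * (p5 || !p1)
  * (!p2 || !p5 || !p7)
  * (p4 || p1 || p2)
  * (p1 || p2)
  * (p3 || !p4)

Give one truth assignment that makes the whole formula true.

p1 = F, p2 = T, p3 = F, p4 = F, p5 = T, p6 = T, p7 = F

Set p1 = False and propagate.
  then p7 is forced to False.
  then p4 is forced to False.
  then p6 is forced to True.
  then p2 is forced to True.
  then p3 is forced to False.
  then p5 is forced to True.
Every clause has at least one true literal under this assignment.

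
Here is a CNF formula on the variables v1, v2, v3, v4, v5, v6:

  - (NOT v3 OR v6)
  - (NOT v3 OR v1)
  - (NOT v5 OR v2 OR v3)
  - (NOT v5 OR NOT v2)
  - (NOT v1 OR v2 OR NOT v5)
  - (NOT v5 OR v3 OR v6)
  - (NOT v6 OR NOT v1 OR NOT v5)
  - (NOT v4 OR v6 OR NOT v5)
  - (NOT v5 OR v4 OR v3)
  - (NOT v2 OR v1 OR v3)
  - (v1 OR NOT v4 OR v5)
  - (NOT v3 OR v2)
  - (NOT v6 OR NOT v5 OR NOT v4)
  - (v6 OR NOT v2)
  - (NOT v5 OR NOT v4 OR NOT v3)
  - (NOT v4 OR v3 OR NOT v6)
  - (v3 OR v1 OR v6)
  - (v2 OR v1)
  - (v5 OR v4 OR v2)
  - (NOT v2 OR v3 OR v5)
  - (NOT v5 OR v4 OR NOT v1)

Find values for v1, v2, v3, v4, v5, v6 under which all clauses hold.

Try v1 = True.
Try v2 = True.
  then v5 is forced to False.
  then v6 is forced to True.
  then v3 is forced to True.
v4 is now unconstrained; take v4 = False.
Check each clause:
  1. (v6 OR NOT v3) — v6 is true.
  2. (v1 OR NOT v3) — v1 is true.
  3. (NOT v5 OR v2 OR v3) — v2 is true.
  4. (NOT v5 OR NOT v2) — NOT v5 is true.
  5. (NOT v1 OR v2 OR NOT v5) — v2 is true.
  6. (v6 OR v3 OR NOT v5) — v3 is true.
  7. (NOT v6 OR NOT v1 OR NOT v5) — NOT v5 is true.
  8. (NOT v4 OR v6 OR NOT v5) — NOT v5 is true.
  9. (v3 OR NOT v5 OR v4) — v3 is true.
  10. (v1 OR v3 OR NOT v2) — v1 is true.
  11. (NOT v4 OR v1 OR v5) — v1 is true.
  12. (v2 OR NOT v3) — v2 is true.
  13. (NOT v6 OR NOT v5 OR NOT v4) — NOT v5 is true.
  14. (NOT v2 OR v6) — v6 is true.
  15. (NOT v3 OR NOT v4 OR NOT v5) — NOT v5 is true.
  16. (v3 OR NOT v4 OR NOT v6) — v3 is true.
  17. (v1 OR v3 OR v6) — v1 is true.
  18. (v2 OR v1) — v1 is true.
  19. (v2 OR v5 OR v4) — v2 is true.
  20. (v3 OR v5 OR NOT v2) — v3 is true.
  21. (NOT v5 OR NOT v1 OR v4) — NOT v5 is true.

v1 = True, v2 = True, v3 = True, v4 = False, v5 = False, v6 = True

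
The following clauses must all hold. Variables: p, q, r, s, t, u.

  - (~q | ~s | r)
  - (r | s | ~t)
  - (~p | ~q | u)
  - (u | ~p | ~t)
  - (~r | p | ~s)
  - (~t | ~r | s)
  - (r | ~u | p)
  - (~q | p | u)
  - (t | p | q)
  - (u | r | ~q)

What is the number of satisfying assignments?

16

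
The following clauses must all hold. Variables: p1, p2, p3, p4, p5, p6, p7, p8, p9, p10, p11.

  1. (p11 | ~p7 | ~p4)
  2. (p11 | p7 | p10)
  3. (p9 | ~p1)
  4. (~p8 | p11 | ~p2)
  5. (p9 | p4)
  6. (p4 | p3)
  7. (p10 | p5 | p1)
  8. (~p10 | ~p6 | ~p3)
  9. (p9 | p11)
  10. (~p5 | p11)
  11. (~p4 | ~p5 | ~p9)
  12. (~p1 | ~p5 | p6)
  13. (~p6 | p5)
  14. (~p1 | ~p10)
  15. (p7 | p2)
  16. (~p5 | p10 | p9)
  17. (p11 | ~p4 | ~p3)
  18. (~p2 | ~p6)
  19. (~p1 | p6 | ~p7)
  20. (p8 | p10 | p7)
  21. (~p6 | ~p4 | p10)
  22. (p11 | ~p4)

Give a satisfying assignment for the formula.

p1 = False, p2 = True, p3 = False, p4 = True, p5 = False, p6 = False, p7 = True, p8 = False, p9 = False, p10 = True, p11 = True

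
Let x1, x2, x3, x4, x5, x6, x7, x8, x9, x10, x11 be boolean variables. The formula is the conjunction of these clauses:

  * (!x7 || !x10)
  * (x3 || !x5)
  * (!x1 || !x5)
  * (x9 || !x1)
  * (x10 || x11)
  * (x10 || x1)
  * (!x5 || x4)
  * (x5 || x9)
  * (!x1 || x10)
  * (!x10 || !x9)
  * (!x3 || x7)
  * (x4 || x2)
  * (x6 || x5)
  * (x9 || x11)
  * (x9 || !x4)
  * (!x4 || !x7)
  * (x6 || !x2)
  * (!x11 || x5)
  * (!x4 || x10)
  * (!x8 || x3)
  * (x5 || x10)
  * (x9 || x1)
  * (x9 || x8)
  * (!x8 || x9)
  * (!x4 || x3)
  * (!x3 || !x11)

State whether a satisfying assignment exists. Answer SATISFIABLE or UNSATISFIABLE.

x9 = True:
  propagation gives x10=False, x11=True, x1=True; an empty clause results — contradiction.
x9 = False:
  propagation gives x1=False; an empty clause results — contradiction.
Every branch closes, so no satisfying assignment exists.

UNSATISFIABLE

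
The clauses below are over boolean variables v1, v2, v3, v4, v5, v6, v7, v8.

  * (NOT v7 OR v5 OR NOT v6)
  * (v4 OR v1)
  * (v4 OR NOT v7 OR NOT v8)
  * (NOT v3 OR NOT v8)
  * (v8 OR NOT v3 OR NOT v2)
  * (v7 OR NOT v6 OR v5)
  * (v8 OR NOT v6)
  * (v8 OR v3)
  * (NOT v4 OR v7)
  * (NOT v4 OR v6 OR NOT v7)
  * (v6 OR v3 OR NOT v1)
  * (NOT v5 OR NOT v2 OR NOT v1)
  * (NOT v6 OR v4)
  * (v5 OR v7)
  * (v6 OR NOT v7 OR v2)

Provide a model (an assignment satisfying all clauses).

v1 = T  v2 = F  v3 = F  v4 = T  v5 = T  v6 = T  v7 = T  v8 = T

Try v1 = True.
For the remaining variables, v2 = False, v3 = False, v4 = True, v5 = True, v6 = True, v7 = True, v8 = True works.
Every clause has at least one true literal under this assignment.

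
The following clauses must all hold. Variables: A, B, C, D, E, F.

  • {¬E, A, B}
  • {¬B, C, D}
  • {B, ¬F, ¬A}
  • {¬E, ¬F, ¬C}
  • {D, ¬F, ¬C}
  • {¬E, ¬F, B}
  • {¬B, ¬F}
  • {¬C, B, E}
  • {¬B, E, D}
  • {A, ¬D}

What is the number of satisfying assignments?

14

Split on B, then E.
  B=T, E=T: remaining (A,C,D,F) ∈ {(F,T,F,F); (T,F,T,F); (T,T,F,F); (T,T,T,F)} — 4.
  B=T, E=F: remaining (A,C,D,F) ∈ {(T,F,T,F); (T,T,T,F)} — 2.
  B=F, E=T: remaining (A,C,D,F) ∈ {(T,F,F,F); (T,F,T,F); (T,T,F,F); (T,T,T,F)} — 4.
  B=F, E=F: remaining (A,C,D,F) ∈ {(F,F,F,F); (F,F,F,T); (T,F,F,F); (T,F,T,F)} — 4.
Total: 4 + 2 + 4 + 4 = 14.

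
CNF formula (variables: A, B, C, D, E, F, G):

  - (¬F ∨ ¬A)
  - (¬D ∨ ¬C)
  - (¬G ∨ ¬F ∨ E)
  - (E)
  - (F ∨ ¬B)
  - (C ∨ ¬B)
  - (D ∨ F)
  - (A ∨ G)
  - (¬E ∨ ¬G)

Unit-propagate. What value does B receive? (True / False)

False

(E) is a unit clause: E = True.
(¬E ∨ ¬G): since E = True, the clause reduces to (¬G). G = False.
In (G ∨ A), G is now false; A must hold, so A = True.
In (¬A ∨ ¬F), ¬A is now false; ¬F must hold, so F = False.
(¬B ∨ F) with F = False leaves only ¬B, so B = False.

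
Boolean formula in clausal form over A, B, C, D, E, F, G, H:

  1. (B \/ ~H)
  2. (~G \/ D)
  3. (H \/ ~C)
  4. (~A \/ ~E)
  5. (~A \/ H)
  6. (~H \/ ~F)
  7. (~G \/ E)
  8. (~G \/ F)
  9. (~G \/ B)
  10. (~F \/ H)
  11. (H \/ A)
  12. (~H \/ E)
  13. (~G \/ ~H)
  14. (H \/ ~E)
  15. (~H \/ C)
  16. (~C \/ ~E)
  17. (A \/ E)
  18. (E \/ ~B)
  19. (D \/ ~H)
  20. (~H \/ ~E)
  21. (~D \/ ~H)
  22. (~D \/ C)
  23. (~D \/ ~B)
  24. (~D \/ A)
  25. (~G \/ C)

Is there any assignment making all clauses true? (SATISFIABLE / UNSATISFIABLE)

H = True:
  propagation gives B=True, F=False, G=False, E=True; an empty clause results — contradiction.
H = False:
  propagation gives C=False, A=False; an empty clause results — contradiction.
Every branch closes, so no satisfying assignment exists.

UNSATISFIABLE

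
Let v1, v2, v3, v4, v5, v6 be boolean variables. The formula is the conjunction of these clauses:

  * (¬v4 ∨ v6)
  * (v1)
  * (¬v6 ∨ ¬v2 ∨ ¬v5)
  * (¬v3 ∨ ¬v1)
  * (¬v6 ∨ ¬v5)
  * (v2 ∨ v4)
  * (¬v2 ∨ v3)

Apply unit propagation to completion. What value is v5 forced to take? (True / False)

(v1) stands alone — v1 = True.
(¬v3 ∨ ¬v1): since v1 = True, the clause reduces to (¬v3). v3 = False.
From (v3 ∨ ¬v2) and v3 = False: v2 = False.
(v2 ∨ v4): since v2 = False, the clause reduces to (v4). v4 = True.
From (¬v4 ∨ v6) and v4 = True: v6 = True.
In (¬v6 ∨ ¬v5), ¬v6 is now false; ¬v5 must hold, so v5 = False.

False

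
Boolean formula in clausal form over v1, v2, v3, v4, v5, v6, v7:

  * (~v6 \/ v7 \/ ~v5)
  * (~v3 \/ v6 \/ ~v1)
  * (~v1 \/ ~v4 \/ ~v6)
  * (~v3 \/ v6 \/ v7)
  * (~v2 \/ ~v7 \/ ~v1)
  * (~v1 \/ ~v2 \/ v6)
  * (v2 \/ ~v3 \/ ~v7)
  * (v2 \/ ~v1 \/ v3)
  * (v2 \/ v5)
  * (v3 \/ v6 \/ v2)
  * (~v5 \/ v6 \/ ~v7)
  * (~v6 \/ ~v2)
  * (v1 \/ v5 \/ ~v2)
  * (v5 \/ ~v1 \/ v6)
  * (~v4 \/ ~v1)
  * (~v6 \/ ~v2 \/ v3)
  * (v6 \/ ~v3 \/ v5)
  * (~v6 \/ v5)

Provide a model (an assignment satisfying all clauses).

v1=False, v2=False, v3=False, v4=True, v5=True, v6=True, v7=True

Try v1 = False.
For the remaining variables, v2 = False, v3 = False, v4 = True, v5 = True, v6 = True, v7 = True works.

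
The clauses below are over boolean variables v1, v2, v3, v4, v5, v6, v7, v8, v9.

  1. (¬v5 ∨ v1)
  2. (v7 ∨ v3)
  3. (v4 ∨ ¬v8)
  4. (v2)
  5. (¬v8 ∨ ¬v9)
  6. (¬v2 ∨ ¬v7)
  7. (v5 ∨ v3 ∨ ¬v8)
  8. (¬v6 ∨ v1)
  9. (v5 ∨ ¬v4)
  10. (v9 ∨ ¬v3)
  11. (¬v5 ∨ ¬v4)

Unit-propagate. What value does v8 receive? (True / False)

False

(v2) stands alone — v2 = True.
(¬v2 ∨ ¬v7): since v2 = True, the clause reduces to (¬v7). v7 = False.
(v3 ∨ v7): since v7 = False, the clause reduces to (v3). v3 = True.
In (¬v3 ∨ v9), ¬v3 is now false; v9 must hold, so v9 = True.
(¬v8 ∨ ¬v9): since v9 = True, the clause reduces to (¬v8). v8 = False.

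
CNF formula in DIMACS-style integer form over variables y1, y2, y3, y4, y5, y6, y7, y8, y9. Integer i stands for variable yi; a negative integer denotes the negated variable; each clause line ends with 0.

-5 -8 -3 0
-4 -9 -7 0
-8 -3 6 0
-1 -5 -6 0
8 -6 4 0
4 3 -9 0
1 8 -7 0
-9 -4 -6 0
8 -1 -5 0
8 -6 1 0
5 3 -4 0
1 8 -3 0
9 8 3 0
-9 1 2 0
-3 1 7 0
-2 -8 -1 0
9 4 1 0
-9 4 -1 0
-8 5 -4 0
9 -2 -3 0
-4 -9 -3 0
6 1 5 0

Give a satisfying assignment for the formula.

y1=0, y2=0, y3=0, y4=1, y5=1, y6=0, y7=1, y8=1, y9=0

Try y1 = False.
Branch on y2: take y2 = False.
  then y9 is forced to False.
  then y4 is forced to True.
For the remaining variables, y3 = False, y5 = True, y6 = False, y7 = True, y8 = True works.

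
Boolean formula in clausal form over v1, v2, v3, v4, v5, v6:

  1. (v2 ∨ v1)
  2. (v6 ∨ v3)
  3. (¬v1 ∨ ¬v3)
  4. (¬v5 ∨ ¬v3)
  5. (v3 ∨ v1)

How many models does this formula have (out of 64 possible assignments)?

Split on v3, then v1.
  v3=1, v1=1: a clause becomes empty — 0.
  v3=1, v1=0: remaining (v2,v4,v5,v6) ∈ {(1,0,0,0); (1,0,0,1); (1,1,0,0); (1,1,0,1)} — 4.
  v3=0, v1=1: forces v6=1; v2, v4, v5 free → 2^3 = 8.
  v3=0, v1=0: a clause becomes empty — 0.
Total: 0 + 4 + 8 + 0 = 12.

12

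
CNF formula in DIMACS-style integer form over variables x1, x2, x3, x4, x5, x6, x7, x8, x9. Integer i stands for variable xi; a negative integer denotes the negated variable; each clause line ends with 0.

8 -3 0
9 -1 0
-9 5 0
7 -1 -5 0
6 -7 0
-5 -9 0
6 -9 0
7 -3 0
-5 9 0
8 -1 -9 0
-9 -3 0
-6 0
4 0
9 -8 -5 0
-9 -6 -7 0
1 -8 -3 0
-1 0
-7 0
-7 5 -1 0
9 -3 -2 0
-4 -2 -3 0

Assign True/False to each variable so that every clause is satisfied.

x1=F, x2=T, x3=F, x4=T, x5=F, x6=F, x7=F, x8=F, x9=F

Check each clause:
  1. (x8 || !x3) — !x3 is true.
  2. (x9 || !x1) — !x1 is true.
  3. (x5 || !x9) — !x9 is true.
  4. (!x5 || x7 || !x1) — !x5 is true.
  5. (!x7 || x6) — !x7 is true.
  6. (!x5 || !x9) — !x5 is true.
  7. (x6 || !x9) — !x9 is true.
  8. (!x3 || x7) — !x3 is true.
  9. (x9 || !x5) — !x5 is true.
  10. (!x9 || !x1 || x8) — !x1 is true.
  11. (!x3 || !x9) — !x3 is true.
  12. (!x6) — !x6 is true.
  13. (x4) — x4 is true.
  14. (!x5 || x9 || !x8) — !x8 is true.
  15. (!x6 || !x7 || !x9) — !x7 is true.
  16. (x1 || !x3 || !x8) — !x8 is true.
  17. (!x1) — !x1 is true.
  18. (!x7) — !x7 is true.
  19. (!x7 || x5 || !x1) — !x7 is true.
  20. (x9 || !x3 || !x2) — !x3 is true.
  21. (!x3 || !x2 || !x4) — !x3 is true.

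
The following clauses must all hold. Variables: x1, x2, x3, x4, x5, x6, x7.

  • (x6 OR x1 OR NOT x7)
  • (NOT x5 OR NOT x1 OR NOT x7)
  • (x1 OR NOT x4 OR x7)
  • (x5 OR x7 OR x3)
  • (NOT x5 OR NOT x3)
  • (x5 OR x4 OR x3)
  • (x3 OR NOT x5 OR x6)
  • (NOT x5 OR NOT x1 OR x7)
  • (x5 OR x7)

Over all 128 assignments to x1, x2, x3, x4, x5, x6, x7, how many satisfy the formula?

Case analysis on x5 and x7:
  x5=1, x7=1: remaining (x1,x2,x3,x4,x6) ∈ {(0,0,0,0,1); (0,0,0,1,1); (0,1,0,0,1); (0,1,0,1,1)} — 4.
  x5=1, x7=0: remaining (x1,x2,x3,x4,x6) ∈ {(0,0,0,0,1); (0,1,0,0,1)} — 2.
  x5=0, x7=1: x2 free; 9 ways for (x1,x3,x4,x6) × 2^1 = 18.
  x5=0, x7=0: a clause becomes empty — 0.
Total: 4 + 2 + 18 + 0 = 24.

24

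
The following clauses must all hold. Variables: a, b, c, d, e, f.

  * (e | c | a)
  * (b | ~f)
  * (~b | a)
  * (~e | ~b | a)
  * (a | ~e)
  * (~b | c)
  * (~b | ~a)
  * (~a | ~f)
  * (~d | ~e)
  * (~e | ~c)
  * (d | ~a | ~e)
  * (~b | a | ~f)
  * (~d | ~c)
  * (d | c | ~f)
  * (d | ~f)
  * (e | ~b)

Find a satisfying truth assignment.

a = False  b = False  c = True  d = False  e = False  f = False

Pure literal: f appears only negated; assign f = False.
Set a = False and propagate.
  then b is forced to False.
  then e is forced to False.
  then c is forced to True.
  then d is forced to False.
Check each clause:
  1. (e | a | c) — c is true.
  2. (~f | b) — ~f is true.
  3. (a | ~b) — ~b is true.
  4. (~e | ~b | a) — ~e is true.
  5. (a | ~e) — ~e is true.
  6. (~b | c) — c is true.
  7. (~b | ~a) — ~b is true.
  8. (~a | ~f) — ~f is true.
  9. (~e | ~d) — ~e is true.
  10. (~c | ~e) — ~e is true.
  11. (d | ~e | ~a) — ~e is true.
  12. (~b | a | ~f) — ~f is true.
  13. (~c | ~d) — ~d is true.
  14. (~f | d | c) — ~f is true.
  15. (d | ~f) — ~f is true.
  16. (~b | e) — ~b is true.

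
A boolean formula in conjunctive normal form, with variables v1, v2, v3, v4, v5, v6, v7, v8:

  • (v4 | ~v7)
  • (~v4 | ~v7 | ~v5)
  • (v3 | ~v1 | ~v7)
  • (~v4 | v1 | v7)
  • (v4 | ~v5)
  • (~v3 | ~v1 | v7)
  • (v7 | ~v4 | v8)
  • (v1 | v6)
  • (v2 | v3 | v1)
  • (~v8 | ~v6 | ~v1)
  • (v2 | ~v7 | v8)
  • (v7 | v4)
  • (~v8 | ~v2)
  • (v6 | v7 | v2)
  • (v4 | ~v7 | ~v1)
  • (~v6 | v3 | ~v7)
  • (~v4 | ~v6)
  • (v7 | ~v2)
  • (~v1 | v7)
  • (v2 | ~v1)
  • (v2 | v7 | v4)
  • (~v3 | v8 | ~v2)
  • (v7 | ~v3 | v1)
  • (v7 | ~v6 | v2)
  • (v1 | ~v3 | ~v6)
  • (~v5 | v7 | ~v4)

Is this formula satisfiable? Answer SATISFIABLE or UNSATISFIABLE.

UNSATISFIABLE

v7 = True:
  propagation gives v4=True, v5=False, v6=False, v1=True; an empty clause results — contradiction.
v7 = False:
  propagation gives v4=True, v1=True; an empty clause results — contradiction.
Every branch closes, so no satisfying assignment exists.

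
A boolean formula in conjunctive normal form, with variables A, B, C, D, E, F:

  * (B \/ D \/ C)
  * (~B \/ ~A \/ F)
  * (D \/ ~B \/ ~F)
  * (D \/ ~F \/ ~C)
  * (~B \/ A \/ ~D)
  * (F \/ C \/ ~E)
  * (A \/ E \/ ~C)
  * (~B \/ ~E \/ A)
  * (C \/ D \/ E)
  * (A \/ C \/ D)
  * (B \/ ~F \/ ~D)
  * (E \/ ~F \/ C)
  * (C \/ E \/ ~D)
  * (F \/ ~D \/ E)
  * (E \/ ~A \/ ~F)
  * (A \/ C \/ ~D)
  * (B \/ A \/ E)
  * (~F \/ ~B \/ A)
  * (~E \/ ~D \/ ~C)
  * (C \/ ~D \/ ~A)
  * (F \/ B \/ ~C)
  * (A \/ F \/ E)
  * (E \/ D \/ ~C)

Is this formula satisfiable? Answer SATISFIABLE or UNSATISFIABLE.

UNSATISFIABLE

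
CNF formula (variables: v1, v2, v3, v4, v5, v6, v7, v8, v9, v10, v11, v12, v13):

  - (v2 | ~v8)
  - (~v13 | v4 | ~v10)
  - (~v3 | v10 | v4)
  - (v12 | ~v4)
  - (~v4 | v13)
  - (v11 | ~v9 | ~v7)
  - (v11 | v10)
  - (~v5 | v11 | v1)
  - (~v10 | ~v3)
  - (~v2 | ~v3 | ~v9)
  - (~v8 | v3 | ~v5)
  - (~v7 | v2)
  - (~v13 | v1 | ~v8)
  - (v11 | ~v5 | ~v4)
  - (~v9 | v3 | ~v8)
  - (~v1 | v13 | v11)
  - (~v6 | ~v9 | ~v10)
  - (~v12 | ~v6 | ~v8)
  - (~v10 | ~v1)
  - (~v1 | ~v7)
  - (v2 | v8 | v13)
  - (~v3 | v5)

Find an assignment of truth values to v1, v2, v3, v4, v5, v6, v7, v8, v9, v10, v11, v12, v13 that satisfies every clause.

v1 = False, v2 = True, v3 = False, v4 = False, v5 = True, v6 = False, v7 = True, v8 = False, v9 = True, v10 = False, v11 = True, v12 = False, v13 = True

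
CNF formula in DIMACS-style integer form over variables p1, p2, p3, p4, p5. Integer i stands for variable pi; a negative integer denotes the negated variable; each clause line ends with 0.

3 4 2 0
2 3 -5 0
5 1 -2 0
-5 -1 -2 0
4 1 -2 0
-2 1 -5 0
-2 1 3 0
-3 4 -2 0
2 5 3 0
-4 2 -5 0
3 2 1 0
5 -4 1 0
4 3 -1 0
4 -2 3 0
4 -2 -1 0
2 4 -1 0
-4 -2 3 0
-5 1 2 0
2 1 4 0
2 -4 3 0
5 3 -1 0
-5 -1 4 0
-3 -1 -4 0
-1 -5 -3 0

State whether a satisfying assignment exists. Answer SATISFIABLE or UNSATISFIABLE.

p2 = True:
  p1 = True:
    propagation gives p5=False, p4=True, p3=True; an empty clause results — contradiction.
  p1 = False:
    propagation gives p5=True; an empty clause results — contradiction.
p2 = False:
  p1 = True:
    propagation gives p4=True, p5=False, p3=True; an empty clause results — contradiction.
  p1 = False:
    propagation gives p3=True, p5=False, p4=False; an empty clause results — contradiction.
Every branch closes, so no satisfying assignment exists.

UNSATISFIABLE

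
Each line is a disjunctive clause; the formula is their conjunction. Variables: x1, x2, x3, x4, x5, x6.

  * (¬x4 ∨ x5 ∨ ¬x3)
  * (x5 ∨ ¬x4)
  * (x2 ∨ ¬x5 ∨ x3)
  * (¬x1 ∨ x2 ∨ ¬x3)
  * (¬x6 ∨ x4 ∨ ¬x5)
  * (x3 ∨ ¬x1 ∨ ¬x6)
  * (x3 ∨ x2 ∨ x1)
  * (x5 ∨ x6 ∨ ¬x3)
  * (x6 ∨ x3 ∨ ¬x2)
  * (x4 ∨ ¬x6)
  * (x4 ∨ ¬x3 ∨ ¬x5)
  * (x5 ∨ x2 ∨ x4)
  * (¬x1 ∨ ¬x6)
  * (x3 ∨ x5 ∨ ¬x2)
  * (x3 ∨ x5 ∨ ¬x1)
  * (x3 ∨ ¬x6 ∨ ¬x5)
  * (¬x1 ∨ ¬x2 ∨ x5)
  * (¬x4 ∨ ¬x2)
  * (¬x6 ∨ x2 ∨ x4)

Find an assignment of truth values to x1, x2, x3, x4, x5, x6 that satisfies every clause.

Set x1 = False and propagate.
For the remaining variables, x2 = False, x3 = True, x4 = True, x5 = True, x6 = False works.

x1=F, x2=F, x3=T, x4=T, x5=T, x6=F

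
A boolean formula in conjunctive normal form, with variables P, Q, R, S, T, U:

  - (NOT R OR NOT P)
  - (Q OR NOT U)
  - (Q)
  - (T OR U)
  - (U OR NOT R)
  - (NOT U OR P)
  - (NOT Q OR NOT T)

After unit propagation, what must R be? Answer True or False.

False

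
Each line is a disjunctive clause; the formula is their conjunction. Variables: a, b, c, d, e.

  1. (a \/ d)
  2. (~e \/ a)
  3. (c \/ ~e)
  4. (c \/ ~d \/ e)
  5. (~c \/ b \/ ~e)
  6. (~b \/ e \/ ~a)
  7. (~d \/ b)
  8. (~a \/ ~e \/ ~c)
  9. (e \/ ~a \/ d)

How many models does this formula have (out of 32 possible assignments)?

1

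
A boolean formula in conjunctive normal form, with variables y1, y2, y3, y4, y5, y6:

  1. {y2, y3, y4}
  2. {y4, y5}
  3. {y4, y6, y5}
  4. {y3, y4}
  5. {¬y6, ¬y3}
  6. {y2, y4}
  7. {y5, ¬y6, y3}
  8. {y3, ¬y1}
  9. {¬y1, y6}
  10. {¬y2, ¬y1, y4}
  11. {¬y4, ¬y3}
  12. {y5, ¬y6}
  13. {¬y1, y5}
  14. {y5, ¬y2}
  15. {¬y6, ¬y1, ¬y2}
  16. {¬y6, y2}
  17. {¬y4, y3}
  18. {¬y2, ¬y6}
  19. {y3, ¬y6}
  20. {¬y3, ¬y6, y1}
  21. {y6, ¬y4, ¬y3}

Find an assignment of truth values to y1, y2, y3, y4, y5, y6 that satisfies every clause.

y5 occurs only positively in the remaining clauses — set y5 = True.
Branch on y1: take y1 = False.
Branch on y2: take y2 = True.
  then y6 is forced to False.
Branch on y3: take y3 = True.
  then y4 is forced to False.

y1=0, y2=1, y3=1, y4=0, y5=1, y6=0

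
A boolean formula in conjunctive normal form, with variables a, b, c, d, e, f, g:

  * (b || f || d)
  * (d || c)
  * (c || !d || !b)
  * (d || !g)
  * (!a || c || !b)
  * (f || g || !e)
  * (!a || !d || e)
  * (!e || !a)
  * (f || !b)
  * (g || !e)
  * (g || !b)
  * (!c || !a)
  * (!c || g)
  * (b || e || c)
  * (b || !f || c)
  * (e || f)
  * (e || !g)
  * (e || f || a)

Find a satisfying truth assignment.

a = F, b = F, c = F, d = T, e = T, f = F, g = T

Set a = False and propagate.
The remaining clauses are satisfied by b = False, c = False, d = True, e = True, f = False, g = True.
Check each clause:
  1. (b || d || f) — d is true.
  2. (d || c) — d is true.
  3. (c || !b || !d) — !b is true.
  4. (!g || d) — d is true.
  5. (c || !b || !a) — !a is true.
  6. (!e || f || g) — g is true.
  7. (!d || e || !a) — e is true.
  8. (!a || !e) — !a is true.
  9. (f || !b) — !b is true.
  10. (g || !e) — g is true.
  11. (g || !b) — !b is true.
  12. (!c || !a) — !c is true.
  13. (g || !c) — !c is true.
  14. (b || e || c) — e is true.
  15. (c || b || !f) — !f is true.
  16. (f || e) — e is true.
  17. (e || !g) — e is true.
  18. (e || f || a) — e is true.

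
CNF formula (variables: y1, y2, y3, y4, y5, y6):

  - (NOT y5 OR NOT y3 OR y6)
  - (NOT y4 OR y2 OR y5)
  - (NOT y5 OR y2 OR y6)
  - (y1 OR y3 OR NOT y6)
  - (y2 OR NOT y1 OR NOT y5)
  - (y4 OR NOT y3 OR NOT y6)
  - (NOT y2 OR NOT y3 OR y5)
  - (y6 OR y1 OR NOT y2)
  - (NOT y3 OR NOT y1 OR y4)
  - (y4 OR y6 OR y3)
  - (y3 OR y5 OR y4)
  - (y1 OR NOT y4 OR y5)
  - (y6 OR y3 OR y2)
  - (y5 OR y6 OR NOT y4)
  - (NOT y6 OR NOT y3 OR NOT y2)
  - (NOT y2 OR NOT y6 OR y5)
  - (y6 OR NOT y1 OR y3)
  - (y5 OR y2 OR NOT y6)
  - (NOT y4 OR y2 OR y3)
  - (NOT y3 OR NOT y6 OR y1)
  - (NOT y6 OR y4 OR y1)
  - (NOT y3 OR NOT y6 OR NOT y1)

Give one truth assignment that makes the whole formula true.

y1=T, y2=T, y3=F, y4=T, y5=T, y6=T

Branch on y1: take y1 = True.
Try y2 = True.
Try y3 = False.
  then y6 is forced to True.
  then y5 is forced to True.
y4 is now unconstrained; take y4 = True.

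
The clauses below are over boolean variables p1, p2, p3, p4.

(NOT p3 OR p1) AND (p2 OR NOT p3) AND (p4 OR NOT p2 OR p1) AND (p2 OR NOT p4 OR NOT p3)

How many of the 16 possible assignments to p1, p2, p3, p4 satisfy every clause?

9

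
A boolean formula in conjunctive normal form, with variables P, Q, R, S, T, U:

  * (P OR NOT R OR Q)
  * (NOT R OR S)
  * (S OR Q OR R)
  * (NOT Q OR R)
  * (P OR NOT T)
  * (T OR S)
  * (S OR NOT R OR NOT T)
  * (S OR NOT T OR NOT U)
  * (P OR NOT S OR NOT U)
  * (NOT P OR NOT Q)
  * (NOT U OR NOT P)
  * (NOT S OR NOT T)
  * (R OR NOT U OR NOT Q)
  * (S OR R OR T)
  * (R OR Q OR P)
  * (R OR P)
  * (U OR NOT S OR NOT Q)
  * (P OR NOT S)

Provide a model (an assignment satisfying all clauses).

Set P = True and propagate.
  then Q is forced to False.
  then U is forced to False.
Branch on R: take R = True.
  then S is forced to True.
  then T is forced to False.

P = 1  Q = 0  R = 1  S = 1  T = 0  U = 0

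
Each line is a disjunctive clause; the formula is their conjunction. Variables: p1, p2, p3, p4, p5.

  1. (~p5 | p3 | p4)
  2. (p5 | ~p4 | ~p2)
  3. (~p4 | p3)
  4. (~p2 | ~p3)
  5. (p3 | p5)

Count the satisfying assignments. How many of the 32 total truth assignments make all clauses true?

Case analysis on p3 and p4:
  p3=T, p4=T: remaining (p1,p2,p5) ∈ {(F,F,F); (F,F,T); (T,F,F); (T,F,T)} — 4.
  p3=T, p4=F: remaining (p1,p2,p5) ∈ {(F,F,F); (F,F,T); (T,F,F); (T,F,T)} — 4.
  p3=F, p4=T: a clause becomes empty — 0.
  p3=F, p4=F: a clause becomes empty — 0.
Total: 4 + 4 + 0 + 0 = 8.

8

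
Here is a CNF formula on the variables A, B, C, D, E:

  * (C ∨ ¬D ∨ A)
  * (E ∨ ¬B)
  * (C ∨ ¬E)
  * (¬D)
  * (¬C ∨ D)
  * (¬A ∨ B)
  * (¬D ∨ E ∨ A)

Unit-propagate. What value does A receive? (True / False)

False

(¬D) is a unit clause: D = False.
From (¬C ∨ D) and D = False: C = False.
(C ∨ ¬E): since C = False, the clause reduces to (¬E). E = False.
In (E ∨ ¬B), E is now false; ¬B must hold, so B = False.
(B ∨ ¬A): since B = False, the clause reduces to (¬A). A = False.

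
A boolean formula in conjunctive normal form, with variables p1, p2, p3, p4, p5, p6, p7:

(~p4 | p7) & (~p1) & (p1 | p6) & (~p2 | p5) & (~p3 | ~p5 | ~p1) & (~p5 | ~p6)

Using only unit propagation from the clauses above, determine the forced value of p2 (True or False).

False

(~p1) stands alone — p1 = False.
(p1 | p6) with p1 = False leaves only p6, so p6 = True.
In (~p6 | ~p5), ~p6 is now false; ~p5 must hold, so p5 = False.
In (~p2 | p5), p5 is now false; ~p2 must hold, so p2 = False.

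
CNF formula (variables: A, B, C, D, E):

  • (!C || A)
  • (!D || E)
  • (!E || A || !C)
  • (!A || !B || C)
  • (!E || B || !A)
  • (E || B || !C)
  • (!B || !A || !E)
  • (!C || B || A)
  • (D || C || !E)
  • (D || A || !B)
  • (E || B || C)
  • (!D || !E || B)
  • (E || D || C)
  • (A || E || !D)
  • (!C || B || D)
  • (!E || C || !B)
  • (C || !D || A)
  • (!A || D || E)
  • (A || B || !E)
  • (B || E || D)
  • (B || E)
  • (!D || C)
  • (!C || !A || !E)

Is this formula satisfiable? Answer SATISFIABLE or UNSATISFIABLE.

UNSATISFIABLE

E = True:
  A = True:
    propagation gives B=True; an empty clause results — contradiction.
  A = False:
    propagation gives C=False, D=True; an empty clause results — contradiction.
E = False:
  propagation gives D=False, C=True, A=True; an empty clause results — contradiction.
Every branch closes, so no satisfying assignment exists.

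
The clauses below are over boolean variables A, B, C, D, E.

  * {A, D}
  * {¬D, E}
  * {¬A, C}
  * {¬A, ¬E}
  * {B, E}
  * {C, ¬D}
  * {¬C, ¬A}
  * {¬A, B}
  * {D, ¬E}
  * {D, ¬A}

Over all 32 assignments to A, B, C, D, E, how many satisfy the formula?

Satisfying assignments:
  A=F B=F C=T D=T E=T
  A=F B=T C=T D=T E=T
That's 2 in total.

2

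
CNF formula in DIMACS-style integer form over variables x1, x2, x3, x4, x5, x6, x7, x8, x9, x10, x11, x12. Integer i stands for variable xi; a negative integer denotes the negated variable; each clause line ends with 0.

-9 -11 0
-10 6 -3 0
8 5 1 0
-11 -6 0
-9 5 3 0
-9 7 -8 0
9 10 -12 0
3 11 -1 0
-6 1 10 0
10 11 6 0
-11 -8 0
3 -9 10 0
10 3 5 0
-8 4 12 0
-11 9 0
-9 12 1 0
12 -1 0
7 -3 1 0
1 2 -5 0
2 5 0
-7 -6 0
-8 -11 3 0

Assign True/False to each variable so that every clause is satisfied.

x1 = F, x2 = T, x3 = F, x4 = T, x5 = F, x6 = T, x7 = F, x8 = T, x9 = F, x10 = T, x11 = F, x12 = F

Pure literal: x2 appears only positively; assign x2 = True.
Pure literal: x4 appears only positively; assign x4 = True.
Set x1 = False and propagate.
Set x3 = False and propagate.
The remaining clauses are satisfied by x5 = False, x6 = True, x7 = False, x8 = True, x9 = False, x10 = True, x11 = False, x12 = False.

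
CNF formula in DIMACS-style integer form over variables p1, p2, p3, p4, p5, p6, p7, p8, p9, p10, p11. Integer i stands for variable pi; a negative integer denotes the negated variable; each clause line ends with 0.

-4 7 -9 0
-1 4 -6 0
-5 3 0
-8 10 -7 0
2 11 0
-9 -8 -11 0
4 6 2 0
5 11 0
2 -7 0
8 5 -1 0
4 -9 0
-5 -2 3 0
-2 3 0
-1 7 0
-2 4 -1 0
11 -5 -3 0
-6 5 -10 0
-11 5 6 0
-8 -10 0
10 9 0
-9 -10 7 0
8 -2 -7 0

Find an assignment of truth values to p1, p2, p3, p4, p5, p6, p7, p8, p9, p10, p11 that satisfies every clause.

p1 = 0, p2 = 0, p3 = 1, p4 = 0, p5 = 1, p6 = 1, p7 = 0, p8 = 0, p9 = 0, p10 = 1, p11 = 1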